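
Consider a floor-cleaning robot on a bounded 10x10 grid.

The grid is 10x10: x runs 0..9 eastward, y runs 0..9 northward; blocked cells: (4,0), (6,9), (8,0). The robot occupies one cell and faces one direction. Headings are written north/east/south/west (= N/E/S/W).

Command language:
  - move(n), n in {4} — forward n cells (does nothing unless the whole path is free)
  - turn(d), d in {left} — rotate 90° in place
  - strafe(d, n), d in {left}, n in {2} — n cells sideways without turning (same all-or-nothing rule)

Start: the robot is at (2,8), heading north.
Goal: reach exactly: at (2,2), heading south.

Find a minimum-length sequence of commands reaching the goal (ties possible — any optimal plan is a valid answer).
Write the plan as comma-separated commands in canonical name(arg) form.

start: at (2,8), heading north
[1] after turn(left): at (2,8), heading west
[2] after strafe(left, 2): at (2,6), heading west
[3] after turn(left): at (2,6), heading south
[4] after move(4): at (2,2), heading south
no 3-step plan works, so 4 is optimal.

turn(left), strafe(left, 2), turn(left), move(4)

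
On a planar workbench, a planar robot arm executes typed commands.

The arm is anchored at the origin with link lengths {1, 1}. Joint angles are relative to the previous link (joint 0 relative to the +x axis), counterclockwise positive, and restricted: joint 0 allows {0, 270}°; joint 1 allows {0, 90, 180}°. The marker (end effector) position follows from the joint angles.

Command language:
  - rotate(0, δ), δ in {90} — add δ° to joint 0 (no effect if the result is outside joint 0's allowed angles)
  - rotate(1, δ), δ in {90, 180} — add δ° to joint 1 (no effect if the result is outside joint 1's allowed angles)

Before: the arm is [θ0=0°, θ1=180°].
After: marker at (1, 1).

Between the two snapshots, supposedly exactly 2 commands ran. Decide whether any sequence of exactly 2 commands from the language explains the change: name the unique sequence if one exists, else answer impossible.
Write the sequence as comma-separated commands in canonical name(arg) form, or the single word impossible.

key: running rotate(1, 90) before rotate(1, 180) would end elsewhere — order is forced
initial: [θ0=0°, θ1=180°]
[1] after rotate(1, 180): [θ0=0°, θ1=0°]
[2] after rotate(1, 90): [θ0=0°, θ1=90°]
no rival 2-sequence matches.

rotate(1, 180), rotate(1, 90)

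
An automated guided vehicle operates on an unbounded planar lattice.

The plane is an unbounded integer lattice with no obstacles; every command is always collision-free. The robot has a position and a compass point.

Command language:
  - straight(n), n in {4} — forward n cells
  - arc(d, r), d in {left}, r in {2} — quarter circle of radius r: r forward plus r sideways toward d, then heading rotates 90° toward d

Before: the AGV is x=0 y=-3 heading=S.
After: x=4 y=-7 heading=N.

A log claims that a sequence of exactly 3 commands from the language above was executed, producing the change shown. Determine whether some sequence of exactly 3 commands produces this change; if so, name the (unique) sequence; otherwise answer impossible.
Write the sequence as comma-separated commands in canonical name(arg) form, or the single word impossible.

straight(4), arc(left, 2), arc(left, 2)

key: order matters: swapping straight(4) and arc(left, 2) lands elsewhere
initial: x=0 y=-3 heading=S
1. straight(4) → x=0 y=-7 heading=S
2. arc(left, 2) → x=2 y=-9 heading=E
3. arc(left, 2) → x=4 y=-7 heading=N
uniquely the one of 8 3-step routes that fits.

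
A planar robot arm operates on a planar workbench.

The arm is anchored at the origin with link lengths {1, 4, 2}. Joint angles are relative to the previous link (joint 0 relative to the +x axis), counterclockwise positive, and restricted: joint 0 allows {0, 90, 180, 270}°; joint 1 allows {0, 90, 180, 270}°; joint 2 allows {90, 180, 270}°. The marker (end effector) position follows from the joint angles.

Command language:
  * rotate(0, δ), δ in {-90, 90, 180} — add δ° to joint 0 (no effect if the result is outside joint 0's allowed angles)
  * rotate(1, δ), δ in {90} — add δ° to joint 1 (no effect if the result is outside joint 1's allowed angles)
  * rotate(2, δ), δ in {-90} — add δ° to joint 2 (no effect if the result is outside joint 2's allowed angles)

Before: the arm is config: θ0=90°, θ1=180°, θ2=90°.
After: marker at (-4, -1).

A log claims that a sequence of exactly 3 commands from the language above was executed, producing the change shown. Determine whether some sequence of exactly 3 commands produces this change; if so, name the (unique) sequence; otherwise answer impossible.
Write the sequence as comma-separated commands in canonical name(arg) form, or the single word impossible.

rotate(1, 90), rotate(1, 90), rotate(1, 90)

from: config: θ0=90°, θ1=180°, θ2=90°
t=1 rotate(1, 90) ⇒ config: θ0=90°, θ1=270°, θ2=90°
t=2 rotate(1, 90) ⇒ config: θ0=90°, θ1=0°, θ2=90°
t=3 rotate(1, 90) ⇒ config: θ0=90°, θ1=90°, θ2=90°
no other 3-command option fits: unique.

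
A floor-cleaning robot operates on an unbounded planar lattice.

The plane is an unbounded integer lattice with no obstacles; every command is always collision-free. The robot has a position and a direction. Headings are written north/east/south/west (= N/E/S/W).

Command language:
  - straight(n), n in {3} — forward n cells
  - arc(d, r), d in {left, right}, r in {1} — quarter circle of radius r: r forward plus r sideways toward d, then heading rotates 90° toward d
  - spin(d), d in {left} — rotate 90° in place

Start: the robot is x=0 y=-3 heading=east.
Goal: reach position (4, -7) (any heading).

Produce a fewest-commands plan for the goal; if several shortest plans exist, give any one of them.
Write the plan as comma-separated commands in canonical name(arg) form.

straight(3), arc(right, 1), straight(3)

initial: x=0 y=-3 heading=east
step 1 (straight(3)): x=3 y=-3 heading=east
step 2 (arc(right, 1)): x=4 y=-4 heading=south
step 3 (straight(3)): x=4 y=-7 heading=south
no 2-step plan works, so 3 is optimal.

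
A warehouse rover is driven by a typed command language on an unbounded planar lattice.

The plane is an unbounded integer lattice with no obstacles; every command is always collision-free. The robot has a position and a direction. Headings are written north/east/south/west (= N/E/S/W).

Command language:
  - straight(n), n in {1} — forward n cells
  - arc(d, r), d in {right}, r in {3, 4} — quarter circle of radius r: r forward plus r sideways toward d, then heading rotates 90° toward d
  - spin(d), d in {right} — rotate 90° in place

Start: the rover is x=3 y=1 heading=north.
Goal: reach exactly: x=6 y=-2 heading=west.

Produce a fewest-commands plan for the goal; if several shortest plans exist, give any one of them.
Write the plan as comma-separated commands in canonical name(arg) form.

spin(right), arc(right, 3), spin(right)

initial: x=3 y=1 heading=north
1. spin(right) → x=3 y=1 heading=east
2. arc(right, 3) → x=6 y=-2 heading=south
3. spin(right) → x=6 y=-2 heading=west
nothing shorter than 3 reaches the goal.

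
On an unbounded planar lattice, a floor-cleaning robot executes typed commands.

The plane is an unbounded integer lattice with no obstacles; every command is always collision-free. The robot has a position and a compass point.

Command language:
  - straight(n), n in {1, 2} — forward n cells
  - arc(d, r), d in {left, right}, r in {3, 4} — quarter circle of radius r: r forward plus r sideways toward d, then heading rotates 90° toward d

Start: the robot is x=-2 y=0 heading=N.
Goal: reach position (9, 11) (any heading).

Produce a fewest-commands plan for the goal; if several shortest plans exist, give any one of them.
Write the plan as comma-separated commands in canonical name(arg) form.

initial: x=-2 y=0 heading=N
t=1 arc(right, 4) ⇒ x=2 y=4 heading=E
t=2 arc(left, 3) ⇒ x=5 y=7 heading=N
t=3 arc(right, 4) ⇒ x=9 y=11 heading=E
no 2-step plan works, so 3 is optimal.

arc(right, 4), arc(left, 3), arc(right, 4)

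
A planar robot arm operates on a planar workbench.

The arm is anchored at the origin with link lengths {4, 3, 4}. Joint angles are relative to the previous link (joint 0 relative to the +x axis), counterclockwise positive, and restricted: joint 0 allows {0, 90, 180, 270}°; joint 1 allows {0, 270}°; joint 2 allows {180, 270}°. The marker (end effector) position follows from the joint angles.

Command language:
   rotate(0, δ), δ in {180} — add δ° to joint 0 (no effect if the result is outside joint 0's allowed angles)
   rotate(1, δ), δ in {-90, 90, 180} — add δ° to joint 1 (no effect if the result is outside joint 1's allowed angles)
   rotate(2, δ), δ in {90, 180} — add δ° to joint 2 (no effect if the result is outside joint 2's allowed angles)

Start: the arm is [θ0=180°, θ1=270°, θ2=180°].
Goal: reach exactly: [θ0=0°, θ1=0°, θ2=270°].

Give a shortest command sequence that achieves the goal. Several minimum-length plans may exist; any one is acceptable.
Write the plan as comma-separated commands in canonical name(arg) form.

from: [θ0=180°, θ1=270°, θ2=180°]
[1] after rotate(0, 180): [θ0=0°, θ1=270°, θ2=180°]
[2] after rotate(1, 90): [θ0=0°, θ1=0°, θ2=180°]
[3] after rotate(2, 90): [θ0=0°, θ1=0°, θ2=270°]
minimal: 3 command(s), checked below 3.

rotate(0, 180), rotate(1, 90), rotate(2, 90)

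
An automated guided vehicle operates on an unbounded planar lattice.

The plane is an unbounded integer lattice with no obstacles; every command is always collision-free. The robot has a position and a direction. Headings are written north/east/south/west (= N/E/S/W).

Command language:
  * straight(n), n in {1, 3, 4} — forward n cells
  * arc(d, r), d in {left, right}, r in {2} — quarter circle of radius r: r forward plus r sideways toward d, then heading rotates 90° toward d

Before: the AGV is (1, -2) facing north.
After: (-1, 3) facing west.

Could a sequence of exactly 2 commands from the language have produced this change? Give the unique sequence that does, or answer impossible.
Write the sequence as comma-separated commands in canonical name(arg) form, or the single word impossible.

straight(3), arc(left, 2)

key: order matters: swapping straight(3) and arc(left, 2) lands elsewhere
begin: (1, -2) facing north
1. straight(3) → (1, 1) facing north
2. arc(left, 2) → (-1, 3) facing west
no rival 2-sequence matches.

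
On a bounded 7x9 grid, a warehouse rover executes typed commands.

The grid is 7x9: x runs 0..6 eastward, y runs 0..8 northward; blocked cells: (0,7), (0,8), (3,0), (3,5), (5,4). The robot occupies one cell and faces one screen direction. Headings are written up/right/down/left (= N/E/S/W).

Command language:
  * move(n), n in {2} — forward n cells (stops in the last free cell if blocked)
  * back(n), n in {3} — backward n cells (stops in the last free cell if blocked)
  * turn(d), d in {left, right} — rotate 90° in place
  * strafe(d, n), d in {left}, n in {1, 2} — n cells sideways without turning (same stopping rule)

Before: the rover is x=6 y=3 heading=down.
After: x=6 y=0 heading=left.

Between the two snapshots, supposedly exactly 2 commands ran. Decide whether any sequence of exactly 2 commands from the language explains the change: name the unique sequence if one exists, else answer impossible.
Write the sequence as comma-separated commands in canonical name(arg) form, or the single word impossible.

checked all 2-command options: none fits.

impossible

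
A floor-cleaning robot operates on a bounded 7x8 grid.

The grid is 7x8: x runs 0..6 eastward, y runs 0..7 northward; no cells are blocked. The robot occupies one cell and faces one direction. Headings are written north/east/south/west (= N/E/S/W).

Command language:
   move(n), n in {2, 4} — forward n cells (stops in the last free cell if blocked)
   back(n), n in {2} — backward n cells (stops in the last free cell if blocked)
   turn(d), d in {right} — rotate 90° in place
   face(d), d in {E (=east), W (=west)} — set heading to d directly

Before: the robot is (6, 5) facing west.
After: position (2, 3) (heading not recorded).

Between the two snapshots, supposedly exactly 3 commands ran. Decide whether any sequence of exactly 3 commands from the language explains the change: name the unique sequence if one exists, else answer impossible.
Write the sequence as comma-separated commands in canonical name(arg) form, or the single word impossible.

move(4), turn(right), back(2)

key: running back(2) before move(4) would end elsewhere — order is forced
begin: (6, 5) facing west
step 1 (move(4)): (2, 5) facing west
step 2 (turn(right)): (2, 5) facing north
step 3 (back(2)): (2, 3) facing north
all 216 alternatives checked — unique.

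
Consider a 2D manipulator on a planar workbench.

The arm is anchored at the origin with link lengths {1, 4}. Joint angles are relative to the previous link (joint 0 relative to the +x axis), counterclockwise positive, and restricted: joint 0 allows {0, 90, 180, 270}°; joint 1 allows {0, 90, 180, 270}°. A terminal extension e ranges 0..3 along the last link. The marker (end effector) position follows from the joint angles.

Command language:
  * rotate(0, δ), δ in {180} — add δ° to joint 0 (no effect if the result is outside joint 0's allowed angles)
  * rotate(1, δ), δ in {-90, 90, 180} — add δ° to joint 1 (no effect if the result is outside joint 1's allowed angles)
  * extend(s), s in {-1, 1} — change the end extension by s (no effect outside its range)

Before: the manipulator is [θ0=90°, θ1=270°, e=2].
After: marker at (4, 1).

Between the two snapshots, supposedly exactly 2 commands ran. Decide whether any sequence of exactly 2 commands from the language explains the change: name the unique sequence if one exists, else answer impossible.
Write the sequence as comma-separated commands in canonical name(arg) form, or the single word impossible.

start: [θ0=90°, θ1=270°, e=2]
step 1 (extend(-1)): [θ0=90°, θ1=270°, e=1]
step 2 (extend(-1)): [θ0=90°, θ1=270°, e=0]
uniquely the one of 36 2-step routes that fits.

extend(-1), extend(-1)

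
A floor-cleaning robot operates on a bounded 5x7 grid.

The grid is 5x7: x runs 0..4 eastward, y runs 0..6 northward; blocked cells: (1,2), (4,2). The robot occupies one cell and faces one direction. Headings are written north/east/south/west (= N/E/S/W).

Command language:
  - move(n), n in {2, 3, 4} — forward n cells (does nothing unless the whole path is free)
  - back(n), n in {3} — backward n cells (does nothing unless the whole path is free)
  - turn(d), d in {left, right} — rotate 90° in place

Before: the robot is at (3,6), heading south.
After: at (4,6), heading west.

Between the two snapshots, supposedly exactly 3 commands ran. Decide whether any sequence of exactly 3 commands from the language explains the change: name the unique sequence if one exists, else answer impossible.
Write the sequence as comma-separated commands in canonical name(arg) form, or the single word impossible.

turn(right), move(2), back(3)

key: cell and facing (now W) both changed — the 3 commands mix motion and turning
begin: at (3,6), heading south
t=1 turn(right) ⇒ at (3,6), heading west
t=2 move(2) ⇒ at (1,6), heading west
t=3 back(3) ⇒ at (4,6), heading west
no rival 3-sequence matches.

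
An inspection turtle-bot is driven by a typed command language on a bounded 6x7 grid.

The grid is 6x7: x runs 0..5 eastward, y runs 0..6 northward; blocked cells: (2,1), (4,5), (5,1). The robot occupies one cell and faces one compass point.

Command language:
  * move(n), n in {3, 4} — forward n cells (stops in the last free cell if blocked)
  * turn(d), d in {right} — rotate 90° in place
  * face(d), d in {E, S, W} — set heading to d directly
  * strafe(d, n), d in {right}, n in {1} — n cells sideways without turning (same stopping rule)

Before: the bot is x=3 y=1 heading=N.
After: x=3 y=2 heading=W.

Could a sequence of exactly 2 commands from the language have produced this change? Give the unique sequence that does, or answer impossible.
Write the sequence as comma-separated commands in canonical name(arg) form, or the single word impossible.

face(W), strafe(right, 1)

key: cell and facing (now W) both changed — the 2 commands mix motion and turning
begin: x=3 y=1 heading=N
1. face(W) → x=3 y=1 heading=W
2. strafe(right, 1) → x=3 y=2 heading=W
all 49 alternatives checked — unique.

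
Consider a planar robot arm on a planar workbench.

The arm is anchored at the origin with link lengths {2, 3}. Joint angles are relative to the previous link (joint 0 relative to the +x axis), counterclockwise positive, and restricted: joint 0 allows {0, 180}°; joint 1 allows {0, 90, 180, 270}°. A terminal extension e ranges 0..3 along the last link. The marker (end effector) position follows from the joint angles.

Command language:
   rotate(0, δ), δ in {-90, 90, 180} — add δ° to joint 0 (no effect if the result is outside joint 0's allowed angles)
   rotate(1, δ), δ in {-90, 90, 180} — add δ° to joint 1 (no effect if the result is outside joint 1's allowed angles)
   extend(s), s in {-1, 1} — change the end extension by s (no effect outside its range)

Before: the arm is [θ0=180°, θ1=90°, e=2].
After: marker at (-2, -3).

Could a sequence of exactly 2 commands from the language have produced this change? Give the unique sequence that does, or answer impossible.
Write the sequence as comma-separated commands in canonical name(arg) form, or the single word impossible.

extend(-1), extend(-1)

begin: [θ0=180°, θ1=90°, e=2]
t=1 extend(-1) ⇒ [θ0=180°, θ1=90°, e=1]
t=2 extend(-1) ⇒ [θ0=180°, θ1=90°, e=0]
no rival 2-sequence matches.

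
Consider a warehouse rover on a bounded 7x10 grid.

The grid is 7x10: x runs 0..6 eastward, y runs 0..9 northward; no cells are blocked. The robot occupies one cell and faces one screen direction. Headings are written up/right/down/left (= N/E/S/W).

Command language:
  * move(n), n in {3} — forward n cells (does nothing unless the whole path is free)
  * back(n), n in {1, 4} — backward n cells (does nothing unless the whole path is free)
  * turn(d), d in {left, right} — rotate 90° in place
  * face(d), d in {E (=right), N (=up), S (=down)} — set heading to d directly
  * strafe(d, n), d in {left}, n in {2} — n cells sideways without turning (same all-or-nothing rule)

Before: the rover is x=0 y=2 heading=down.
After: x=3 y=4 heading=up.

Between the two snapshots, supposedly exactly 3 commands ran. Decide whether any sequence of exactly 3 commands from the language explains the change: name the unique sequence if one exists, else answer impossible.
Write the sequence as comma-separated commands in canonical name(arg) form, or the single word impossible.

impossible

checked all 3-command options: none fits.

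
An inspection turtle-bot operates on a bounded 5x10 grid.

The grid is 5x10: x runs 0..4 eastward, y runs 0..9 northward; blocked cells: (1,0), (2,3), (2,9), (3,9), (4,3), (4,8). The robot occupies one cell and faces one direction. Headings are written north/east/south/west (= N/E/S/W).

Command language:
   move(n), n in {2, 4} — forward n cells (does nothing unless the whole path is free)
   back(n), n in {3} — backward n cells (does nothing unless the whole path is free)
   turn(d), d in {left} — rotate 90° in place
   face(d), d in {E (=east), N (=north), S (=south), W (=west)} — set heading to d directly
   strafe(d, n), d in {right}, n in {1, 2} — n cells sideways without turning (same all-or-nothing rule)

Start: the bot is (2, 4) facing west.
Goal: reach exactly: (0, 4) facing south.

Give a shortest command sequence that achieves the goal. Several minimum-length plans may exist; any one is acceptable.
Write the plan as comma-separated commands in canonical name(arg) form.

turn(left), strafe(right, 2)

start: (2, 4) facing west
step 1 (turn(left)): (2, 4) facing south
step 2 (strafe(right, 2)): (0, 4) facing south
no 1-step plan works, so 2 is optimal.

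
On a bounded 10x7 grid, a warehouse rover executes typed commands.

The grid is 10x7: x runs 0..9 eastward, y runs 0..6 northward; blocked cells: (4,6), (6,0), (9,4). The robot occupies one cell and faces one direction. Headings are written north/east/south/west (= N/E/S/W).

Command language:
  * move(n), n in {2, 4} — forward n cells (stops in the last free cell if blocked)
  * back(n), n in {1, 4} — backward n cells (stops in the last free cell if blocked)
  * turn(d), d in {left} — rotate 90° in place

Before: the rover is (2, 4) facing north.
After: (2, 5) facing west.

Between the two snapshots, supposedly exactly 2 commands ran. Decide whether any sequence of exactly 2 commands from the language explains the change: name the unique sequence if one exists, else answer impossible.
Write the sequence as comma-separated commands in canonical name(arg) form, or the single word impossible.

every 2-command combo misses the target.

impossible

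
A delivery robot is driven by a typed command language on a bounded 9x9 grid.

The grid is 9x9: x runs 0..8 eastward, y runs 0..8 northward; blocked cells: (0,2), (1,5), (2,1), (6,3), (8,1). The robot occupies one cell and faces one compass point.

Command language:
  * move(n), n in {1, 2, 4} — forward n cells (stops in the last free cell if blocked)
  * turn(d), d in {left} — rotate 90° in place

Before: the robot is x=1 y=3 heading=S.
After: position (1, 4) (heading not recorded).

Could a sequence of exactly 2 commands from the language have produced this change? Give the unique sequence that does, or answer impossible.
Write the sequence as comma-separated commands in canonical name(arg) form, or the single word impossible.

impossible

no 2-step route produces this change.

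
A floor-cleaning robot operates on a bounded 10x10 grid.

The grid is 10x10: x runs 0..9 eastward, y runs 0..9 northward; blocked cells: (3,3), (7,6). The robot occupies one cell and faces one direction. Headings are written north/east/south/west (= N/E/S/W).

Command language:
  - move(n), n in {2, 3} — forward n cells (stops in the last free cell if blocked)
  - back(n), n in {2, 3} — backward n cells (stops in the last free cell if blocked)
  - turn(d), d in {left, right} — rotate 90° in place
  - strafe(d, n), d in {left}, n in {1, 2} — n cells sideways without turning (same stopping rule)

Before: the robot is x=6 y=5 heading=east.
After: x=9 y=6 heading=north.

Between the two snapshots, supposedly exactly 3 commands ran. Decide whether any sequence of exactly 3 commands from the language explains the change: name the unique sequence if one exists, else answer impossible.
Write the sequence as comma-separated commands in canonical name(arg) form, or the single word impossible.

move(3), strafe(left, 1), turn(left)

key: cell and facing (now N) both changed — the 3 commands mix motion and turning
start: x=6 y=5 heading=east
step 1 (move(3)): x=9 y=5 heading=east
step 2 (strafe(left, 1)): x=9 y=6 heading=east
step 3 (turn(left)): x=9 y=6 heading=north
no rival 3-sequence matches.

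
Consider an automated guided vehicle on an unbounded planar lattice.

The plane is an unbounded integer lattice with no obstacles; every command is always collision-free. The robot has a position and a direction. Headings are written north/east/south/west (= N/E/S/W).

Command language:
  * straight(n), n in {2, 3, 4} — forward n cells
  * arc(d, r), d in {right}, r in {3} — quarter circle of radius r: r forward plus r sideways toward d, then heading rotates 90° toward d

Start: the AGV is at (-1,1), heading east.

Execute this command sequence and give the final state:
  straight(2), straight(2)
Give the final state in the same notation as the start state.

initial: at (-1,1), heading east
t=1 straight(2) ⇒ at (1,1), heading east
t=2 straight(2) ⇒ at (3,1), heading east

at (3,1), heading east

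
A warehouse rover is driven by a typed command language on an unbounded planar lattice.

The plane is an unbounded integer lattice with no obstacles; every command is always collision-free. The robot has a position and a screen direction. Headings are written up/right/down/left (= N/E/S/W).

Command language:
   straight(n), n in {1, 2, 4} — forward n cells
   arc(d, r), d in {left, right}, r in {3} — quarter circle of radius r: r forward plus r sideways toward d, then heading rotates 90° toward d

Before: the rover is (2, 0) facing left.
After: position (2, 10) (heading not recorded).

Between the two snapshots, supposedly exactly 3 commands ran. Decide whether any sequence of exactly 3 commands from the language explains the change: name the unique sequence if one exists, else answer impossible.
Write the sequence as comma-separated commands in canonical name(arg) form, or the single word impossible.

arc(right, 3), straight(4), arc(right, 3)

initial: (2, 0) facing left
1. arc(right, 3) → (-1, 3) facing up
2. straight(4) → (-1, 7) facing up
3. arc(right, 3) → (2, 10) facing right
no rival 3-sequence matches.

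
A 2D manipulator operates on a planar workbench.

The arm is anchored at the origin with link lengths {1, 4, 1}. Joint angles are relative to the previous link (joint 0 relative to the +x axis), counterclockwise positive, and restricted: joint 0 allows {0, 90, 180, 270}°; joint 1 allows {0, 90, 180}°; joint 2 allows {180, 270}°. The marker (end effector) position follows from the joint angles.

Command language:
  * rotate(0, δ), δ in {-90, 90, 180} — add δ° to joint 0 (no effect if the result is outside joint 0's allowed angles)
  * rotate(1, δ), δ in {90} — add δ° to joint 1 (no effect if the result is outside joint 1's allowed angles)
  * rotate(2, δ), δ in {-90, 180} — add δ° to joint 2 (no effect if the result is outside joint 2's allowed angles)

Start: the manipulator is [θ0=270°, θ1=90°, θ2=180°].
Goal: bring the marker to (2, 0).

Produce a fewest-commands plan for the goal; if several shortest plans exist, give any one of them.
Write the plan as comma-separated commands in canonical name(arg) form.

t0: [θ0=270°, θ1=90°, θ2=180°]
t=1 rotate(0, -90) ⇒ [θ0=180°, θ1=90°, θ2=180°]
t=2 rotate(1, 90) ⇒ [θ0=180°, θ1=180°, θ2=180°]
minimal: 2 command(s), checked below 2.

rotate(0, -90), rotate(1, 90)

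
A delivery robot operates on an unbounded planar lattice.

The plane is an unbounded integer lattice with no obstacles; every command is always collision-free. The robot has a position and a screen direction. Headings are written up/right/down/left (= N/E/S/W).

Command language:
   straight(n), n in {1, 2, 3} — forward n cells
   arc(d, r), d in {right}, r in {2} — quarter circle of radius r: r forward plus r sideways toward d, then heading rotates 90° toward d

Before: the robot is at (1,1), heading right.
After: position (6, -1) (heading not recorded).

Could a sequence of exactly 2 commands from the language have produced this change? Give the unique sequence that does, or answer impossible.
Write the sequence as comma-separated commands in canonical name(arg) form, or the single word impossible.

straight(3), arc(right, 2)

key: order matters: swapping straight(3) and arc(right, 2) lands elsewhere
from: at (1,1), heading right
[1] after straight(3): at (4,1), heading right
[2] after arc(right, 2): at (6,-1), heading down
all 16 alternatives checked — unique.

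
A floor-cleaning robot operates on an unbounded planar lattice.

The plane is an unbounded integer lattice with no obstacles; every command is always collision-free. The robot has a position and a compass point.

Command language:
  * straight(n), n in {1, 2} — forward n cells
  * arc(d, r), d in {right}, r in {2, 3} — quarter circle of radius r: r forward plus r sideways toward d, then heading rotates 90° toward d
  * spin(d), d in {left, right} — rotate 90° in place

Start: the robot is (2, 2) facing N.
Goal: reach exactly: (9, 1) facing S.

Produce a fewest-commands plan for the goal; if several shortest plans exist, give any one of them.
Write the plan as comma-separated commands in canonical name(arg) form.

arc(right, 2), straight(2), arc(right, 3)

initial: (2, 2) facing N
t=1 arc(right, 2) ⇒ (4, 4) facing E
t=2 straight(2) ⇒ (6, 4) facing E
t=3 arc(right, 3) ⇒ (9, 1) facing S
nothing shorter than 3 reaches the goal.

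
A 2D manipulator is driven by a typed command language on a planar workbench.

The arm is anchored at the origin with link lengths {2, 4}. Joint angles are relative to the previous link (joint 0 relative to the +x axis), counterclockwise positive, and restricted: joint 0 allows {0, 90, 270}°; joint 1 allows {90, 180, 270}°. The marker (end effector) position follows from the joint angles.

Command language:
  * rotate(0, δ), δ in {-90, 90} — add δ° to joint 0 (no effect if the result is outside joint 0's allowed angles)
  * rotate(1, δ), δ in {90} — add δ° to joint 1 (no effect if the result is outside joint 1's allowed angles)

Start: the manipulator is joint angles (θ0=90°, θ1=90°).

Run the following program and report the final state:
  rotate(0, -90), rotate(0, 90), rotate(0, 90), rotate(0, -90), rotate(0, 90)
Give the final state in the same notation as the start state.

from: joint angles (θ0=90°, θ1=90°)
1. rotate(0, -90) → joint angles (θ0=0°, θ1=90°)
2. rotate(0, 90) → joint angles (θ0=90°, θ1=90°)
3. rotate(0, 90) → joint angles (θ0=90°, θ1=90°)
4. rotate(0, -90) → joint angles (θ0=0°, θ1=90°)
5. rotate(0, 90) → joint angles (θ0=90°, θ1=90°)

joint angles (θ0=90°, θ1=90°)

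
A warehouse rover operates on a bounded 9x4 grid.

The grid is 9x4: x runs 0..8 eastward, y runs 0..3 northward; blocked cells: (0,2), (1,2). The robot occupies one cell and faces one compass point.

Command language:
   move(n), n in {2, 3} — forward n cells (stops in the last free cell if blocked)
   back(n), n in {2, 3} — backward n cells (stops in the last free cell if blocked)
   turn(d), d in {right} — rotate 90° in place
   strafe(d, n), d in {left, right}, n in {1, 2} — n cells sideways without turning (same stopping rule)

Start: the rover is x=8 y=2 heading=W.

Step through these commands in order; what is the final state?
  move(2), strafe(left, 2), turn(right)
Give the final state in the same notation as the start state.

x=6 y=0 heading=N

begin: x=8 y=2 heading=W
[1] after move(2): x=6 y=2 heading=W
[2] after strafe(left, 2): x=6 y=0 heading=W
[3] after turn(right): x=6 y=0 heading=N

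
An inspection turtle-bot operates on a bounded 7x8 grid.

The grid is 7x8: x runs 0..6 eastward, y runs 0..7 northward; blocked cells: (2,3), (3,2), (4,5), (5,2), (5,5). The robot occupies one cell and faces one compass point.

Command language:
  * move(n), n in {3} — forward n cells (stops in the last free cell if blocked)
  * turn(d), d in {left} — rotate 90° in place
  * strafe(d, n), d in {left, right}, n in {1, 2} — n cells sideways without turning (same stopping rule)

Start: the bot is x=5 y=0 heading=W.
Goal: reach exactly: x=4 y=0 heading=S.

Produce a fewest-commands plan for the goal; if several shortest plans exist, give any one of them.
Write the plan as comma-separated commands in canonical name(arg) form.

turn(left), strafe(right, 1)

start: x=5 y=0 heading=W
t=1 turn(left) ⇒ x=5 y=0 heading=S
t=2 strafe(right, 1) ⇒ x=4 y=0 heading=S
nothing shorter than 2 reaches the goal.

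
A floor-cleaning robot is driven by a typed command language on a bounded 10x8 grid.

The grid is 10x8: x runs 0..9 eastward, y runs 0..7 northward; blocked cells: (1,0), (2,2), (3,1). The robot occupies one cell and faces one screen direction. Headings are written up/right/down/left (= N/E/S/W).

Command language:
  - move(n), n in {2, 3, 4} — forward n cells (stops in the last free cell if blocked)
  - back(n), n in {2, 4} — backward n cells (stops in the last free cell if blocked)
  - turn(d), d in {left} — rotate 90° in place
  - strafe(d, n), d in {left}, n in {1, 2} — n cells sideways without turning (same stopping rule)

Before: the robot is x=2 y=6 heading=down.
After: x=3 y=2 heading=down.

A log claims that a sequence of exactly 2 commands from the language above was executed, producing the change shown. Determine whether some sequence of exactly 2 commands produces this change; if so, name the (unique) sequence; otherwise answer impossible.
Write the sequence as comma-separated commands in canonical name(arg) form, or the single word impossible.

key: heading stays S — no command in the sequence turns
start: x=2 y=6 heading=down
1. strafe(left, 1) → x=3 y=6 heading=down
2. move(4) → x=3 y=2 heading=down
no rival 2-sequence matches.

strafe(left, 1), move(4)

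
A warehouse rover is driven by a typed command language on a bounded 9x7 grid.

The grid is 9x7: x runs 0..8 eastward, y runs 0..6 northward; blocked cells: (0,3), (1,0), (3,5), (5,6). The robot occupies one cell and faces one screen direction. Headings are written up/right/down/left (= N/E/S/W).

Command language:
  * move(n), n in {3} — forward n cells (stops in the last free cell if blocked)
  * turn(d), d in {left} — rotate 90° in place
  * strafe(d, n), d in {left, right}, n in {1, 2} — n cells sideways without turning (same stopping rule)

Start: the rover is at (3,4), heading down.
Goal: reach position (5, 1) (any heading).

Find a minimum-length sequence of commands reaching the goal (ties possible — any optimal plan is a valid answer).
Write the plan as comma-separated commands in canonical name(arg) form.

initial: at (3,4), heading down
[1] after move(3): at (3,1), heading down
[2] after strafe(left, 2): at (5,1), heading down
minimal: 2 command(s), checked below 2.

move(3), strafe(left, 2)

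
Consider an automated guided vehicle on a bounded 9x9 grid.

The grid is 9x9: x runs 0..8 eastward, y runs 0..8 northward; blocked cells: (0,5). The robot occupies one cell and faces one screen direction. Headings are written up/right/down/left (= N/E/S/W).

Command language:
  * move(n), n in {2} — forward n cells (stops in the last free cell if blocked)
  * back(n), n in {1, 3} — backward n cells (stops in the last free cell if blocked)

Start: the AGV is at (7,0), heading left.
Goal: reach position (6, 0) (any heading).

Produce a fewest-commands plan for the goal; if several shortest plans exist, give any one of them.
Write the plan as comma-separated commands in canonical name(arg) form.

back(1), move(2)

t0: at (7,0), heading left
step 1 (back(1)): at (8,0), heading left
step 2 (move(2)): at (6,0), heading left
nothing shorter than 2 reaches the goal.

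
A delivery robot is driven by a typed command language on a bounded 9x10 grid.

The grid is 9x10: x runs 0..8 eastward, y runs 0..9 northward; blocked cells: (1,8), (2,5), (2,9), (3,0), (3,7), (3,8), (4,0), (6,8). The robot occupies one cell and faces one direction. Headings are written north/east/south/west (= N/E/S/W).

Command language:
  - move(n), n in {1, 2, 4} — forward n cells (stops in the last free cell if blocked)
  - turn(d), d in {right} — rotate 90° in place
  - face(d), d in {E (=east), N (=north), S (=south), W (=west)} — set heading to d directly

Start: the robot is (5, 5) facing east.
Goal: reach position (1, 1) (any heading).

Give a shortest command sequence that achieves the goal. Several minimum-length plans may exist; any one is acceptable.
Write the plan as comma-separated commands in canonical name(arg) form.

face(S), move(4), face(W), move(4)

initial: (5, 5) facing east
t=1 face(S) ⇒ (5, 5) facing south
t=2 move(4) ⇒ (5, 1) facing south
t=3 face(W) ⇒ (5, 1) facing west
t=4 move(4) ⇒ (1, 1) facing west
minimal: 4 command(s), checked below 4.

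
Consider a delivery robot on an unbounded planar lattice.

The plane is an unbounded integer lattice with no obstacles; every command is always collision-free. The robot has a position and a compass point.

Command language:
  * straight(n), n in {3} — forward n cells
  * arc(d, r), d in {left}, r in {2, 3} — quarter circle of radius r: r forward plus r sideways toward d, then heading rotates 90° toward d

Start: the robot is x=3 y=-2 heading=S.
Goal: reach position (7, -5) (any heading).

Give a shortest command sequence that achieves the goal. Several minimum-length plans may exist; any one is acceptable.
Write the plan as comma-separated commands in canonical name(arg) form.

straight(3), arc(left, 2), arc(left, 2)

initial: x=3 y=-2 heading=S
t=1 straight(3) ⇒ x=3 y=-5 heading=S
t=2 arc(left, 2) ⇒ x=5 y=-7 heading=E
t=3 arc(left, 2) ⇒ x=7 y=-5 heading=N
minimal: 3 command(s), checked below 3.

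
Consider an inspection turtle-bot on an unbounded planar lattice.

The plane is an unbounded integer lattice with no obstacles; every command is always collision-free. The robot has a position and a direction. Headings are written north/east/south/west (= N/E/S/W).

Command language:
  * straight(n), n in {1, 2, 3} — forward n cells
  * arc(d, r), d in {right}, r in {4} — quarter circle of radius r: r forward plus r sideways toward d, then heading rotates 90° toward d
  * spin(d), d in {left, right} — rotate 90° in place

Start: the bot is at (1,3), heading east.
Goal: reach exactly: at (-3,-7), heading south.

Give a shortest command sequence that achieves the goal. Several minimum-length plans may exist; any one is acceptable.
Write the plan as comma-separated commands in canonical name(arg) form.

spin(right), straight(3), straight(3), arc(right, 4), spin(left)

t0: at (1,3), heading east
1. spin(right) → at (1,3), heading south
2. straight(3) → at (1,0), heading south
3. straight(3) → at (1,-3), heading south
4. arc(right, 4) → at (-3,-7), heading west
5. spin(left) → at (-3,-7), heading south
nothing shorter than 5 reaches the goal.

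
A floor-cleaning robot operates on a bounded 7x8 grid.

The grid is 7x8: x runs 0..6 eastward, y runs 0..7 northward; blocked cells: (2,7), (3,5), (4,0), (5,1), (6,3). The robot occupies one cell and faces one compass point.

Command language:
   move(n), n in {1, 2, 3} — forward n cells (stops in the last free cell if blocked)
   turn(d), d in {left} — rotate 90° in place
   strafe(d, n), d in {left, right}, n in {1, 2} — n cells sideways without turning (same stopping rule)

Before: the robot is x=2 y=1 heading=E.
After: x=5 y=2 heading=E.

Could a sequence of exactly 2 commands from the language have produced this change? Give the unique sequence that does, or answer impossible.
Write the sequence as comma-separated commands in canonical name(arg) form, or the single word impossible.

strafe(left, 1), move(3)

key: running move(3) before strafe(left, 1) would end elsewhere — order is forced
start: x=2 y=1 heading=E
[1] after strafe(left, 1): x=2 y=2 heading=E
[2] after move(3): x=5 y=2 heading=E
uniquely the one of 64 2-step routes that fits.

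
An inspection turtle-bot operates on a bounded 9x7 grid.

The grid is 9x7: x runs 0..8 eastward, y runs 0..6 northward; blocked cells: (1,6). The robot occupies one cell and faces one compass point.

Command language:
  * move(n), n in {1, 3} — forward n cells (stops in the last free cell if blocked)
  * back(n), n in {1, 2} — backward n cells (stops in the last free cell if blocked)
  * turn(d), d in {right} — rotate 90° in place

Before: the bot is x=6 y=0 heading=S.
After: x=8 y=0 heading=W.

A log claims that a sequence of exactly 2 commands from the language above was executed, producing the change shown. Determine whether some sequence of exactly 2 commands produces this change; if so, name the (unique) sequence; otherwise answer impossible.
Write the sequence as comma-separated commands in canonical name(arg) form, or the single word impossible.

turn(right), back(2)

key: running back(2) before turn(right) would end elsewhere — order is forced
initial: x=6 y=0 heading=S
step 1 (turn(right)): x=6 y=0 heading=W
step 2 (back(2)): x=8 y=0 heading=W
no rival 2-sequence matches.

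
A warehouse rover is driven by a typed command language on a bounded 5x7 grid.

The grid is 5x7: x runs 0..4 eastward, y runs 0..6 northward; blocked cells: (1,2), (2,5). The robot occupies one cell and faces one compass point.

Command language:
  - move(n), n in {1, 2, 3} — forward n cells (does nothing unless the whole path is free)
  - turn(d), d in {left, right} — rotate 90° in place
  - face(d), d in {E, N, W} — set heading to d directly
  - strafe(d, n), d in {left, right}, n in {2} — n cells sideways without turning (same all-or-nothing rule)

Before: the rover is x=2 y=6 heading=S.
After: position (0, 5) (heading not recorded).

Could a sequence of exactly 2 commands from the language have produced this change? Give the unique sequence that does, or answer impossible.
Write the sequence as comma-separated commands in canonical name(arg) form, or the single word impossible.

key: running move(1) before strafe(right, 2) would end elsewhere — order is forced
initial: x=2 y=6 heading=S
t=1 strafe(right, 2) ⇒ x=0 y=6 heading=S
t=2 move(1) ⇒ x=0 y=5 heading=S
no other 2-command option fits: unique.

strafe(right, 2), move(1)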